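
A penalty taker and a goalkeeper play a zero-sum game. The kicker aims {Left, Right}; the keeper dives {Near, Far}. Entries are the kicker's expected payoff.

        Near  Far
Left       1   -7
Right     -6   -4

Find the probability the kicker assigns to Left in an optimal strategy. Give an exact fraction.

Row minima: Left → -7, Right → -6; maximin = -6.
Column maxima: Near → 1, Far → -4; minimax = -4.
-6 ≠ -4, so there is no saddle point; optimal play is mixed.
Let the kicker play Left with probability p. Expected payoff against Near: 1p + (-6)(1−p) = 7p − 6; against Far: (-7)p + (-4)(1−p) = −3p − 4.
Setting these equal: 7p − 6 = −3p − 4 ⇒ 10p = 2 ⇒ p = 1/5, and the value is (7)·(1/5) − 6 = -23/5.
For the keeper: with q = P(Near), equating Left's and Right's payoffs gives 8q − 7 = −2q − 4 ⇒ q = 3/10.

1/5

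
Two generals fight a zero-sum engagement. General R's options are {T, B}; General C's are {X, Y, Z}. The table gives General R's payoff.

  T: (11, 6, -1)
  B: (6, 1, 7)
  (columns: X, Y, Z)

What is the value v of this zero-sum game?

43/13

Row minima: T → -1, B → 1; maximin = 1.
Column maxima: X → 11, Y → 6, Z → 7; minimax = 6.
1 ≠ 6, so there is no saddle point; optimal play is mixed.
X is strictly dominated by Y (it gives General R strictly more in every row), so General C never plays it.
On the remaining 2×2 (T, B vs Y, Z):
Let General R play T with probability p. Expected payoff against Y: 6p + 1(1−p) = 5p + 1; against Z: (-1)p + 7(1−p) = −8p + 7.
Setting these equal: 5p + 1 = −8p + 7 ⇒ 13p = 6 ⇒ p = 6/13, and the value is (5)·(6/13) + 1 = 43/13.
For General C: with q = P(Y), equating T's and B's payoffs gives 7q − 1 = −6q + 7 ⇒ q = 8/13.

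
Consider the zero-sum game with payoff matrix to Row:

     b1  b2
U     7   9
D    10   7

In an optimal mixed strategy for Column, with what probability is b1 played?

Row minima: U → 7, D → 7; maximin = 7.
Column maxima: b1 → 10, b2 → 9; minimax = 9.
7 ≠ 9, so there is no saddle point; optimal play is mixed.
Let Row play U with probability p. Expected payoff against b1: 7p + 10(1−p) = −3p + 10; against b2: 9p + 7(1−p) = 2p + 7.
Setting these equal: −3p + 10 = 2p + 7 ⇒ −5p = -3 ⇒ p = 3/5, and the value is (-3)·(3/5) + 10 = 41/5.
For Column: with q = P(b1), equating U's and D's payoffs gives −2q + 9 = 3q + 7 ⇒ q = 2/5.

2/5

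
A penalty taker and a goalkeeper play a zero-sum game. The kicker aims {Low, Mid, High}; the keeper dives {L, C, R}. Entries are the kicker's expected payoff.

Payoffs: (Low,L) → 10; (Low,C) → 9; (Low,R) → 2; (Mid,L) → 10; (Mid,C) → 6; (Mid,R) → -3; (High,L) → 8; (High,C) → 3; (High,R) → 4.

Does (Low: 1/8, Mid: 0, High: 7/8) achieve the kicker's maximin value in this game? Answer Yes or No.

Yes

Against L this mix gives (1/8)·10 + (7/8)·8 = 33/4.
Against C this mix gives (1/8)·9 + (7/8)·3 = 15/4.
Against R this mix gives (1/8)·2 + (7/8)·4 = 15/4.
All of the keeper's active replies (C, R) yield 15/4, and no column does worse for the kicker. The mix makes the keeper indifferent and guarantees 15/4, so it is optimal.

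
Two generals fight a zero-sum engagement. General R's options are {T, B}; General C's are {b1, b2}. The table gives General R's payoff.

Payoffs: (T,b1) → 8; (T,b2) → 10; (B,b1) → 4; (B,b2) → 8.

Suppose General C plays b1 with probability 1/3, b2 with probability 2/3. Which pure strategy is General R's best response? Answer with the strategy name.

T

Expected payoff of T: (1/3)·8 + (2/3)·10 = 28/3.
Expected payoff of B: (1/3)·4 + (2/3)·8 = 20/3.
The largest is 28/3, so General R's best response is T.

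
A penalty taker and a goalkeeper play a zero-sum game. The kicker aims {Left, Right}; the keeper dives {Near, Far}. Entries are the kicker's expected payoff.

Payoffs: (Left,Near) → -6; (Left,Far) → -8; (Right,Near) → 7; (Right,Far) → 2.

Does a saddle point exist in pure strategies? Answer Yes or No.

Yes

Row minima: Left → -8, Right → 2; maximin = 2.
Column maxima: Near → 7, Far → 2; minimax = 2.
maximin = minimax = 2, so a saddle point exists.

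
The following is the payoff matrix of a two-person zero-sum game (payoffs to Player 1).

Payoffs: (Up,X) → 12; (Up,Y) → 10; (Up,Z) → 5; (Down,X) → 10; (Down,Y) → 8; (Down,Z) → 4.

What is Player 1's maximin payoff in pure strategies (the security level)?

Row minima: Up → 5, Down → 4.
The best of these is 5.

5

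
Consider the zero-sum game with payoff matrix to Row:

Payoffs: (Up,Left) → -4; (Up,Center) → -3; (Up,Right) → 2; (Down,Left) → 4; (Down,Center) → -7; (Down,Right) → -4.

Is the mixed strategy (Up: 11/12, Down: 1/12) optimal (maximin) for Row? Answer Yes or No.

Yes

Against Left this mix gives (11/12)·(-4) + (1/12)·4 = -10/3.
Against Center this mix gives (11/12)·(-3) + (1/12)·(-7) = -10/3.
Against Right this mix gives (11/12)·2 + (1/12)·(-4) = 3/2.
All of Column's active replies (Left, Center) yield -10/3, and no column does worse for Row. The mix makes Column indifferent and guarantees -10/3, so it is optimal.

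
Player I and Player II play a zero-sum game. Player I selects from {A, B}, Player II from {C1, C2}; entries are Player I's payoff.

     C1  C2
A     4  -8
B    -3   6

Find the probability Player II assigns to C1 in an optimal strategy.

Row minima: A → -8, B → -3; maximin = -3.
Column maxima: C1 → 4, C2 → 6; minimax = 4.
-3 ≠ 4, so there is no saddle point; optimal play is mixed.
Let Player I play A with probability p. Expected payoff against C1: 4p + (-3)(1−p) = 7p − 3; against C2: (-8)p + 6(1−p) = −14p + 6.
Setting these equal: 7p − 3 = −14p + 6 ⇒ 21p = 9 ⇒ p = 3/7, and the value is (7)·(3/7) − 3 = 0.
For Player II: with q = P(C1), equating A's and B's payoffs gives 12q − 8 = −9q + 6 ⇒ q = 2/3.

2/3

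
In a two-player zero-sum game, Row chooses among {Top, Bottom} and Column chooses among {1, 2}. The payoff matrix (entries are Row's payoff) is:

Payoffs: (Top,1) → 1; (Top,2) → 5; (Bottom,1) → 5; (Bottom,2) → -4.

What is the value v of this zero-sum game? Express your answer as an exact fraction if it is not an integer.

29/13

Row minima: Top → 1, Bottom → -4; maximin = 1.
Column maxima: 1 → 5, 2 → 5; minimax = 5.
1 ≠ 5, so there is no saddle point; optimal play is mixed.
Let Row play Top with probability p. Expected payoff against 1: 1p + 5(1−p) = −4p + 5; against 2: 5p + (-4)(1−p) = 9p − 4.
Setting these equal: −4p + 5 = 9p − 4 ⇒ −13p = -9 ⇒ p = 9/13, and the value is (-4)·(9/13) + 5 = 29/13.
For Column: with q = P(1), equating Top's and Bottom's payoffs gives −4q + 5 = 9q − 4 ⇒ q = 9/13.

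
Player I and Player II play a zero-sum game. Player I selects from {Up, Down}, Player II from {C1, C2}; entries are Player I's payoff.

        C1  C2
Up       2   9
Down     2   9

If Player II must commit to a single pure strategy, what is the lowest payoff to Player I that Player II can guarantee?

Column maxima: C1 → 2, C2 → 9.
The smallest of these is 2.

2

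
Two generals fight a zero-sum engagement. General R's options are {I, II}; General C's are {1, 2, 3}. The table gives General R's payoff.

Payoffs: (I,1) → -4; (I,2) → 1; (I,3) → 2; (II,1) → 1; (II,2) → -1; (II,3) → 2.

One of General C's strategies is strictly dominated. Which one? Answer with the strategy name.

3

1 holds General R's payoff strictly below 3 in every row: -4 < 2, 1 < 2.
So 3 is strictly dominated for General C.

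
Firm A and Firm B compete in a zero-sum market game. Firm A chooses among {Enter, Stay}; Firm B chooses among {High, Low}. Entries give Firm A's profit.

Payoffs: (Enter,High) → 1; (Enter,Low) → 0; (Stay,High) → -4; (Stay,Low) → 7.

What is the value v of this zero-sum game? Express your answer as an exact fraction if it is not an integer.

7/12

Row minima: Enter → 0, Stay → -4; maximin = 0.
Column maxima: High → 1, Low → 7; minimax = 1.
0 ≠ 1, so there is no saddle point; optimal play is mixed.
Let Firm A play Enter with probability p. Expected payoff against High: 1p + (-4)(1−p) = 5p − 4; against Low: 0p + 7(1−p) = −7p + 7.
Setting these equal: 5p − 4 = −7p + 7 ⇒ 12p = 11 ⇒ p = 11/12, and the value is (5)·(11/12) − 4 = 7/12.
For Firm B: with q = P(High), equating Enter's and Stay's payoffs gives q = −11q + 7 ⇒ q = 7/12.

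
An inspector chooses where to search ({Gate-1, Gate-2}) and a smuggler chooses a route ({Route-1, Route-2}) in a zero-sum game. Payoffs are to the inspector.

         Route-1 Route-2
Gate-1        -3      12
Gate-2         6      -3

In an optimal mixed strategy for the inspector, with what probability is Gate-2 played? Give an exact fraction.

Row minima: Gate-1 → -3, Gate-2 → -3; maximin = -3.
Column maxima: Route-1 → 6, Route-2 → 12; minimax = 6.
-3 ≠ 6, so there is no saddle point; optimal play is mixed.
Let the inspector play Gate-1 with probability p. Expected payoff against Route-1: (-3)p + 6(1−p) = −9p + 6; against Route-2: 12p + (-3)(1−p) = 15p − 3.
Setting these equal: −9p + 6 = 15p − 3 ⇒ −24p = -9 ⇒ p = 3/8, and the value is (-9)·(3/8) + 6 = 21/8.
For the smuggler: with q = P(Route-1), equating Gate-1's and Gate-2's payoffs gives −15q + 12 = 9q − 3 ⇒ q = 5/8.

5/8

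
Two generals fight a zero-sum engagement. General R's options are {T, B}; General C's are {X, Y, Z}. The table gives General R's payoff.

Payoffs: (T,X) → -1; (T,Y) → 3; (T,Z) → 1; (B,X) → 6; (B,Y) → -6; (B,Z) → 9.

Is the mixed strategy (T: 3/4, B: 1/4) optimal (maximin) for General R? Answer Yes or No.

Against X this mix gives (3/4)·(-1) + (1/4)·6 = 3/4.
Against Y this mix gives (3/4)·3 + (1/4)·(-6) = 3/4.
Against Z this mix gives (3/4)·1 + (1/4)·9 = 3.
All of General C's active replies (X, Y) yield 3/4, and no column does worse for General R. The mix makes General C indifferent and guarantees 3/4, so it is optimal.

Yes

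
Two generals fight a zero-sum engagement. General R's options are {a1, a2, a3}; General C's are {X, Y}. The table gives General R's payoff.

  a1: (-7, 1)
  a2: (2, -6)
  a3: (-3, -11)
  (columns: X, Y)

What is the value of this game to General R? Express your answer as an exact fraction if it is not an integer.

-5/2

Row minima: a1 → -7, a2 → -6, a3 → -11; maximin = -6.
Column maxima: X → 2, Y → 1; minimax = 1.
-6 ≠ 1, so there is no saddle point; optimal play is mixed.
a3 is strictly dominated by a2, so General R never plays it.
On the remaining 2×2 (a1, a2 vs X, Y):
Let General R play a1 with probability p. Expected payoff against X: (-7)p + 2(1−p) = −9p + 2; against Y: 1p + (-6)(1−p) = 7p − 6.
Setting these equal: −9p + 2 = 7p − 6 ⇒ −16p = -8 ⇒ p = 1/2, and the value is (-9)·(1/2) + 2 = -5/2.
For General C: with q = P(X), equating a1's and a2's payoffs gives −8q + 1 = 8q − 6 ⇒ q = 7/16.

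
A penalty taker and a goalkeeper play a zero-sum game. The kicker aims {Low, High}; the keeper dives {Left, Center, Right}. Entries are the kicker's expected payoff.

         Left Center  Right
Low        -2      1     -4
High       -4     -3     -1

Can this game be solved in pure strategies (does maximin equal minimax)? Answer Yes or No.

No

Row minima: Low → -4, High → -4; maximin = -4.
Column maxima: Left → -2, Center → 1, Right → -1; minimax = -2.
-4 ≠ -2, so no pure-strategy equilibrium exists.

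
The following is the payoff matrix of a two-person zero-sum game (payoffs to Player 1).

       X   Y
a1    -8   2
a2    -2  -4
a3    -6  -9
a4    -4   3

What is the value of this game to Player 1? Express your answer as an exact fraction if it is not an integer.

-22/9

Row minima: a1 → -8, a2 → -4, a3 → -9, a4 → -4; maximin = -4.
Column maxima: X → -2, Y → 3; minimax = -2.
-4 ≠ -2, so there is no saddle point; optimal play is mixed.
a1 is strictly dominated by a4, so Player 1 never plays it.
a3 is strictly dominated by a2, so Player 1 never plays it.
On the remaining 2×2 (a2, a4 vs X, Y):
Let Player 1 play a2 with probability p. Expected payoff against X: (-2)p + (-4)(1−p) = 2p − 4; against Y: (-4)p + 3(1−p) = −7p + 3.
Setting these equal: 2p − 4 = −7p + 3 ⇒ 9p = 7 ⇒ p = 7/9, and the value is (2)·(7/9) − 4 = -22/9.
For Player 2: with q = P(X), equating a2's and a4's payoffs gives 2q − 4 = −7q + 3 ⇒ q = 7/9.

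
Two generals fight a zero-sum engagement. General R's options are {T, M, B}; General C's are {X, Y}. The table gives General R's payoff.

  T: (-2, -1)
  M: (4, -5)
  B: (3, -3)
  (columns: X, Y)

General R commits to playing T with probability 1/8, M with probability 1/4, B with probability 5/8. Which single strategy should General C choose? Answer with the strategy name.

Y

If General C plays X, General R's expected payoff is (1/8)·(-2) + (1/4)·4 + (5/8)·3 = 21/8.
If General C plays Y, General R's expected payoff is (1/8)·(-1) + (1/4)·(-5) + (5/8)·(-3) = -13/4.
General C minimizes General R's payoff; the smallest is -13/4, so the best response is Y.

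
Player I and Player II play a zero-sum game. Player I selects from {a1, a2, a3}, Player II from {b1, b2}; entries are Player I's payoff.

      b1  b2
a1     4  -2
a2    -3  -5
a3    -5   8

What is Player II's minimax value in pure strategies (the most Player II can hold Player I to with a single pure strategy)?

Column maxima: b1 → 4, b2 → 8.
The smallest of these is 4.

4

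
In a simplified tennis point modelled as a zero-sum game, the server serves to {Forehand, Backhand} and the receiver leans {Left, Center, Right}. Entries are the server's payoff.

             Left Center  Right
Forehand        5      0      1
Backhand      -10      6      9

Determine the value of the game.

10/7

Row minima: Forehand → 0, Backhand → -10; maximin = 0.
Column maxima: Left → 5, Center → 6, Right → 9; minimax = 5.
0 ≠ 5, so there is no saddle point; optimal play is mixed.
Right is strictly dominated by Center (it gives the server strictly more in every row), so the receiver never plays it.
On the remaining 2×2 (Forehand, Backhand vs Left, Center):
Let the server play Forehand with probability p. Expected payoff against Left: 5p + (-10)(1−p) = 15p − 10; against Center: 0p + 6(1−p) = −6p + 6.
Setting these equal: 15p − 10 = −6p + 6 ⇒ 21p = 16 ⇒ p = 16/21, and the value is (15)·(16/21) − 10 = 10/7.
For the receiver: with q = P(Left), equating Forehand's and Backhand's payoffs gives 5q = −16q + 6 ⇒ q = 2/7.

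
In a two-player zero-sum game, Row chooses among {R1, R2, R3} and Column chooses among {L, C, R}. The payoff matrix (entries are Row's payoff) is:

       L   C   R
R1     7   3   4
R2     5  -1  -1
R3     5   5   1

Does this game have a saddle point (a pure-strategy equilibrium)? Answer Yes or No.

No

Row minima: R1 → 3, R2 → -1, R3 → 1; maximin = 3.
Column maxima: L → 7, C → 5, R → 4; minimax = 4.
3 ≠ 4, so no pure-strategy equilibrium exists.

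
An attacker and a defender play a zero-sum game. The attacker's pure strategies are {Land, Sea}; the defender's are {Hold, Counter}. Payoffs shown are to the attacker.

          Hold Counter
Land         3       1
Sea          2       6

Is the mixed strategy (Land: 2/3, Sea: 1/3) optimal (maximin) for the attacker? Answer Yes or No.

Against Hold this mix gives (2/3)·3 + (1/3)·2 = 8/3.
Against Counter this mix gives (2/3)·1 + (1/3)·6 = 8/3.
All of the defender's active replies (Hold, Counter) yield 8/3, and no column does worse for the attacker. The mix makes the defender indifferent and guarantees 8/3, so it is optimal.

Yes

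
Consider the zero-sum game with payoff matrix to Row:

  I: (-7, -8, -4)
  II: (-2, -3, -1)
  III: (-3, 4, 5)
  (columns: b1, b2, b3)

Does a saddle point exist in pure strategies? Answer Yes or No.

No

Row minima: I → -8, II → -3, III → -3; maximin = -3.
Column maxima: b1 → -2, b2 → 4, b3 → 5; minimax = -2.
-3 ≠ -2, so no pure-strategy equilibrium exists.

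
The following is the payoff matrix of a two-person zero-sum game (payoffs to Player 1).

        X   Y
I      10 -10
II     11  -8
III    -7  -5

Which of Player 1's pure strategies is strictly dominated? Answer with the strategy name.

II gives a strictly higher payoff than I against every column: 11 > 10, -8 > -10.
So I is strictly dominated and Player 1 never plays it.

I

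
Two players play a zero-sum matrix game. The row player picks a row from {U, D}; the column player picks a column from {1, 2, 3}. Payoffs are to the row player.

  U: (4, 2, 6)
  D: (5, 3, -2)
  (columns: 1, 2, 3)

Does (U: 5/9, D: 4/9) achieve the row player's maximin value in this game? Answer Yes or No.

Yes

Against 1 this mix gives (5/9)·4 + (4/9)·5 = 40/9.
Against 2 this mix gives (5/9)·2 + (4/9)·3 = 22/9.
Against 3 this mix gives (5/9)·6 + (4/9)·(-2) = 22/9.
All of the column player's active replies (2, 3) yield 22/9, and no column does worse for the row player. The mix makes the column player indifferent and guarantees 22/9, so it is optimal.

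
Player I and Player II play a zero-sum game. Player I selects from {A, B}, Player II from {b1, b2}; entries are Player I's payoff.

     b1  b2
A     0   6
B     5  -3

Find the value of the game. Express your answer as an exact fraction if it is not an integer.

Row minima: A → 0, B → -3; maximin = 0.
Column maxima: b1 → 5, b2 → 6; minimax = 5.
0 ≠ 5, so there is no saddle point; optimal play is mixed.
Let Player I play A with probability p. Expected payoff against b1: 0p + 5(1−p) = −5p + 5; against b2: 6p + (-3)(1−p) = 9p − 3.
Setting these equal: −5p + 5 = 9p − 3 ⇒ −14p = -8 ⇒ p = 4/7, and the value is (-5)·(4/7) + 5 = 15/7.
For Player II: with q = P(b1), equating A's and B's payoffs gives −6q + 6 = 8q − 3 ⇒ q = 9/14.

15/7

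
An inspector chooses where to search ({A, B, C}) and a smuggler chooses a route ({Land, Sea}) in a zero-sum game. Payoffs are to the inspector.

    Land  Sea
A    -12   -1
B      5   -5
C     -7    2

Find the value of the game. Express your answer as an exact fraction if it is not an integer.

Row minima: A → -12, B → -5, C → -7; maximin = -5.
Column maxima: Land → 5, Sea → 2; minimax = 2.
-5 ≠ 2, so there is no saddle point; optimal play is mixed.
A is strictly dominated by C, so the inspector never plays it.
On the remaining 2×2 (B, C vs Land, Sea):
Let the inspector play B with probability p. Expected payoff against Land: 5p + (-7)(1−p) = 12p − 7; against Sea: (-5)p + 2(1−p) = −7p + 2.
Setting these equal: 12p − 7 = −7p + 2 ⇒ 19p = 9 ⇒ p = 9/19, and the value is (12)·(9/19) − 7 = -25/19.
For the smuggler: with q = P(Land), equating B's and C's payoffs gives 10q − 5 = −9q + 2 ⇒ q = 7/19.

-25/19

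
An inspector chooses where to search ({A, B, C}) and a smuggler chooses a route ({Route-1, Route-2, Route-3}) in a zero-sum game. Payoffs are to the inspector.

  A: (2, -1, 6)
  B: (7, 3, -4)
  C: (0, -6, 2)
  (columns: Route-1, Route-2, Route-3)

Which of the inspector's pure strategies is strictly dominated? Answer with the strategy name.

A gives a strictly higher payoff than C against every column: 2 > 0, -1 > -6, 6 > 2.
So C is strictly dominated and the inspector never plays it.

C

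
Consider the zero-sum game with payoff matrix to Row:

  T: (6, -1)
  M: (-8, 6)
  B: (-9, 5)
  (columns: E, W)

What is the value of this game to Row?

Row minima: T → -1, M → -8, B → -9; maximin = -1.
Column maxima: E → 6, W → 6; minimax = 6.
-1 ≠ 6, so there is no saddle point; optimal play is mixed.
B is strictly dominated by M, so Row never plays it.
On the remaining 2×2 (T, M vs E, W):
Let Row play T with probability p. Expected payoff against E: 6p + (-8)(1−p) = 14p − 8; against W: (-1)p + 6(1−p) = −7p + 6.
Setting these equal: 14p − 8 = −7p + 6 ⇒ 21p = 14 ⇒ p = 2/3, and the value is (14)·(2/3) − 8 = 4/3.
For Column: with q = P(E), equating T's and M's payoffs gives 7q − 1 = −14q + 6 ⇒ q = 1/3.

4/3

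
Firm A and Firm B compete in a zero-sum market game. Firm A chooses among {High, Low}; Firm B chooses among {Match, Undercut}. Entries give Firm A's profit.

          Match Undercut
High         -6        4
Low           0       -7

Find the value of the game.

-42/17

Row minima: High → -6, Low → -7; maximin = -6.
Column maxima: Match → 0, Undercut → 4; minimax = 0.
-6 ≠ 0, so there is no saddle point; optimal play is mixed.
Let Firm A play High with probability p. Expected payoff against Match: (-6)p + 0(1−p) = −6p; against Undercut: 4p + (-7)(1−p) = 11p − 7.
Setting these equal: −6p = 11p − 7 ⇒ −17p = -7 ⇒ p = 7/17, and the value is (-6)·(7/17) = -42/17.
For Firm B: with q = P(Match), equating High's and Low's payoffs gives −10q + 4 = 7q − 7 ⇒ q = 11/17.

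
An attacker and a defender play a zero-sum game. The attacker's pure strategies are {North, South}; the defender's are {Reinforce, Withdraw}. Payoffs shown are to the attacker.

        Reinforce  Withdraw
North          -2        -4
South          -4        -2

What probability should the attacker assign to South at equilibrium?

1/2

Row minima: North → -4, South → -4; maximin = -4.
Column maxima: Reinforce → -2, Withdraw → -2; minimax = -2.
-4 ≠ -2, so there is no saddle point; optimal play is mixed.
Let the attacker play North with probability p. Expected payoff against Reinforce: (-2)p + (-4)(1−p) = 2p − 4; against Withdraw: (-4)p + (-2)(1−p) = −2p − 2.
Setting these equal: 2p − 4 = −2p − 2 ⇒ 4p = 2 ⇒ p = 1/2, and the value is (2)·(1/2) − 4 = -3.
For the defender: with q = P(Reinforce), equating North's and South's payoffs gives 2q − 4 = −2q − 2 ⇒ q = 1/2.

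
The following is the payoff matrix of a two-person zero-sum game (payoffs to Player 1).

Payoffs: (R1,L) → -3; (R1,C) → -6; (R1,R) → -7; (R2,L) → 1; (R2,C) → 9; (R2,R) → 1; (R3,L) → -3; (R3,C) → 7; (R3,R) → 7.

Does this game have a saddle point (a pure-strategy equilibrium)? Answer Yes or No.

Yes

Row minima: R1 → -7, R2 → 1, R3 → -3; maximin = 1.
Column maxima: L → 1, C → 9, R → 7; minimax = 1.
maximin = minimax = 1, so a saddle point exists.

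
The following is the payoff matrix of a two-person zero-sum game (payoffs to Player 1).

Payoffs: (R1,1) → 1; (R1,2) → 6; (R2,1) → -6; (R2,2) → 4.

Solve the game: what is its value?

1

Row minima: R1 → 1, R2 → -6; maximin = 1.
Column maxima: 1 → 1, 2 → 6; minimax = 1.
Since maximin = minimax = 1, there is a saddle point and the value is 1.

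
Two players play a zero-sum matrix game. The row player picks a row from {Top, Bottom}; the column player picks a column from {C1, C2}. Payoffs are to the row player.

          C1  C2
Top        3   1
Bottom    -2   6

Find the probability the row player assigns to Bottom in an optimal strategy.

1/5

Row minima: Top → 1, Bottom → -2; maximin = 1.
Column maxima: C1 → 3, C2 → 6; minimax = 3.
1 ≠ 3, so there is no saddle point; optimal play is mixed.
Let the row player play Top with probability p. Expected payoff against C1: 3p + (-2)(1−p) = 5p − 2; against C2: 1p + 6(1−p) = −5p + 6.
Setting these equal: 5p − 2 = −5p + 6 ⇒ 10p = 8 ⇒ p = 4/5, and the value is (5)·(4/5) − 2 = 2.
For the column player: with q = P(C1), equating Top's and Bottom's payoffs gives 2q + 1 = −8q + 6 ⇒ q = 1/2.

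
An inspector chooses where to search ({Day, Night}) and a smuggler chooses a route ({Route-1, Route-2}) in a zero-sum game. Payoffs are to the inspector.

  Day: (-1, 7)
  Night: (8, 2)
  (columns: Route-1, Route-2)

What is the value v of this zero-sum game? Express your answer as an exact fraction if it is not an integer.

29/7

Row minima: Day → -1, Night → 2; maximin = 2.
Column maxima: Route-1 → 8, Route-2 → 7; minimax = 7.
2 ≠ 7, so there is no saddle point; optimal play is mixed.
Let the inspector play Day with probability p. Expected payoff against Route-1: (-1)p + 8(1−p) = −9p + 8; against Route-2: 7p + 2(1−p) = 5p + 2.
Setting these equal: −9p + 8 = 5p + 2 ⇒ −14p = -6 ⇒ p = 3/7, and the value is (-9)·(3/7) + 8 = 29/7.
For the smuggler: with q = P(Route-1), equating Day's and Night's payoffs gives −8q + 7 = 6q + 2 ⇒ q = 5/14.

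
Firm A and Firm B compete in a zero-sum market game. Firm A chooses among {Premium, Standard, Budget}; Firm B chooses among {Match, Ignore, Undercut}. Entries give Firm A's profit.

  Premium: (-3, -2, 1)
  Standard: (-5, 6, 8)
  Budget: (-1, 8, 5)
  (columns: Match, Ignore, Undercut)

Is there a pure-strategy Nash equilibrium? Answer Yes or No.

Yes

Row minima: Premium → -3, Standard → -5, Budget → -1; maximin = -1.
Column maxima: Match → -1, Ignore → 8, Undercut → 8; minimax = -1.
maximin = minimax = -1, so a saddle point exists.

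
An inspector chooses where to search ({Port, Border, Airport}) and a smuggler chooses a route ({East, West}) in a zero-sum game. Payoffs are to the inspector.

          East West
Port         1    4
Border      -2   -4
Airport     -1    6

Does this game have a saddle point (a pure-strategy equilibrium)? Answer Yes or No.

Row minima: Port → 1, Border → -4, Airport → -1; maximin = 1.
Column maxima: East → 1, West → 6; minimax = 1.
maximin = minimax = 1, so a saddle point exists.

Yes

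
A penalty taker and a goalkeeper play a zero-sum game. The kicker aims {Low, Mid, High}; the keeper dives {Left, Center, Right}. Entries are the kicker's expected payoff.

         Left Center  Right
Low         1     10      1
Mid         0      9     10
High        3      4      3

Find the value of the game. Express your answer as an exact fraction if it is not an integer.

Row minima: Low → 1, Mid → 0, High → 3; maximin = 3.
Column maxima: Left → 3, Center → 10, Right → 10; minimax = 3.
Since maximin = minimax = 3, there is a saddle point and the value is 3.

3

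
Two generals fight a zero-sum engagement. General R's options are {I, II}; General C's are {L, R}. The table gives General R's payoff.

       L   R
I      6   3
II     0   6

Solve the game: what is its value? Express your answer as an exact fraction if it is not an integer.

Row minima: I → 3, II → 0; maximin = 3.
Column maxima: L → 6, R → 6; minimax = 6.
3 ≠ 6, so there is no saddle point; optimal play is mixed.
Let General R play I with probability p. Expected payoff against L: 6p + 0(1−p) = 6p; against R: 3p + 6(1−p) = −3p + 6.
Setting these equal: 6p = −3p + 6 ⇒ 9p = 6 ⇒ p = 2/3, and the value is (6)·(2/3) = 4.
For General C: with q = P(L), equating I's and II's payoffs gives 3q + 3 = −6q + 6 ⇒ q = 1/3.

4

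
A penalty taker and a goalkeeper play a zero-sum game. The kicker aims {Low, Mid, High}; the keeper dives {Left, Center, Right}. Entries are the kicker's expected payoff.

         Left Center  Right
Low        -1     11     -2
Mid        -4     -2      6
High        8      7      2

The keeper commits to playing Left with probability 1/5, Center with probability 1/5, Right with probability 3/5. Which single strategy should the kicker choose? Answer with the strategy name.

High

Expected payoff of Low: (1/5)·(-1) + (1/5)·11 + (3/5)·(-2) = 4/5.
Expected payoff of Mid: (1/5)·(-4) + (1/5)·(-2) + (3/5)·6 = 12/5.
Expected payoff of High: (1/5)·8 + (1/5)·7 + (3/5)·2 = 21/5.
The largest is 21/5, so the kicker's best response is High.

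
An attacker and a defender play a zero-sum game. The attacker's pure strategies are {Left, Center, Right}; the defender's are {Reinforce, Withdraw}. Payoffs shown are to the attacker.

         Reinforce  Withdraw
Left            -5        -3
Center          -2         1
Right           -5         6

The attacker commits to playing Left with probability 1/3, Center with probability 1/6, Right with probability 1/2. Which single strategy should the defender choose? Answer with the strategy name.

Reinforce

If the defender plays Reinforce, the attacker's expected payoff is (1/3)·(-5) + (1/6)·(-2) + (1/2)·(-5) = -9/2.
If the defender plays Withdraw, the attacker's expected payoff is (1/3)·(-3) + (1/6)·1 + (1/2)·6 = 13/6.
The defender minimizes the attacker's payoff; the smallest is -9/2, so the best response is Reinforce.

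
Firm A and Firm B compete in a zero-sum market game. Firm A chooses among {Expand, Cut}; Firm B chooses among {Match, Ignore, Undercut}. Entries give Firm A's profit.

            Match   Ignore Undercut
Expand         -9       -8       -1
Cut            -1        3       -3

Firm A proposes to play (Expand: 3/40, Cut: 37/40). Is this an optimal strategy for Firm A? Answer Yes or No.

No

Against Match this mix gives (3/40)·(-9) + (37/40)·(-1) = -8/5.
Against Ignore this mix gives (3/40)·(-8) + (37/40)·3 = 87/40.
Against Undercut this mix gives (3/40)·(-1) + (37/40)·(-3) = -57/20.
Firm B will play Undercut, holding Firm A to -57/20. Shifting weight toward the row that does better against Undercut would raise this floor (the equalizing mix achieves -13/5 against both Undercut and Match), so the proposed strategy is not optimal.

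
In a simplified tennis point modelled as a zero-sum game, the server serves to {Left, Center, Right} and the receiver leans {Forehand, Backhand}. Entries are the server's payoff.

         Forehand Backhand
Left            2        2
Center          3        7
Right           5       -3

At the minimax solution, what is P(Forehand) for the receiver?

Row minima: Left → 2, Center → 3, Right → -3; maximin = 3.
Column maxima: Forehand → 5, Backhand → 7; minimax = 5.
3 ≠ 5, so there is no saddle point; optimal play is mixed.
Left is strictly dominated by Center, so the server never plays it.
On the remaining 2×2 (Center, Right vs Forehand, Backhand):
Let the server play Center with probability p. Expected payoff against Forehand: 3p + 5(1−p) = −2p + 5; against Backhand: 7p + (-3)(1−p) = 10p − 3.
Setting these equal: −2p + 5 = 10p − 3 ⇒ −12p = -8 ⇒ p = 2/3, and the value is (-2)·(2/3) + 5 = 11/3.
For the receiver: with q = P(Forehand), equating Center's and Right's payoffs gives −4q + 7 = 8q − 3 ⇒ q = 5/6.

5/6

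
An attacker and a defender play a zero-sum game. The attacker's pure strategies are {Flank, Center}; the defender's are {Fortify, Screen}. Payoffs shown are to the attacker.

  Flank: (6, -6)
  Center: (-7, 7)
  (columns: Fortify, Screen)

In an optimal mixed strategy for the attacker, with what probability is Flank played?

Row minima: Flank → -6, Center → -7; maximin = -6.
Column maxima: Fortify → 6, Screen → 7; minimax = 6.
-6 ≠ 6, so there is no saddle point; optimal play is mixed.
Let the attacker play Flank with probability p. Expected payoff against Fortify: 6p + (-7)(1−p) = 13p − 7; against Screen: (-6)p + 7(1−p) = −13p + 7.
Setting these equal: 13p − 7 = −13p + 7 ⇒ 26p = 14 ⇒ p = 7/13, and the value is (13)·(7/13) − 7 = 0.
For the defender: with q = P(Fortify), equating Flank's and Center's payoffs gives 12q − 6 = −14q + 7 ⇒ q = 1/2.

7/13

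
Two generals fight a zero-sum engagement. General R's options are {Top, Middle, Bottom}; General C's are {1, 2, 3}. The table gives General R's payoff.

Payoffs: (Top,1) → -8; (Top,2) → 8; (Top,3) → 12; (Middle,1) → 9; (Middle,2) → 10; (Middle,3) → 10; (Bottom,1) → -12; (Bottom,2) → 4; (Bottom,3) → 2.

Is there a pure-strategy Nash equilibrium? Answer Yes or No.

Row minima: Top → -8, Middle → 9, Bottom → -12; maximin = 9.
Column maxima: 1 → 9, 2 → 10, 3 → 12; minimax = 9.
maximin = minimax = 9, so a saddle point exists.

Yes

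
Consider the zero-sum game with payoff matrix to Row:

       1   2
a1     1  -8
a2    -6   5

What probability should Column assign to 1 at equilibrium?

13/20

Row minima: a1 → -8, a2 → -6; maximin = -6.
Column maxima: 1 → 1, 2 → 5; minimax = 1.
-6 ≠ 1, so there is no saddle point; optimal play is mixed.
Let Row play a1 with probability p. Expected payoff against 1: 1p + (-6)(1−p) = 7p − 6; against 2: (-8)p + 5(1−p) = −13p + 5.
Setting these equal: 7p − 6 = −13p + 5 ⇒ 20p = 11 ⇒ p = 11/20, and the value is (7)·(11/20) − 6 = -43/20.
For Column: with q = P(1), equating a1's and a2's payoffs gives 9q − 8 = −11q + 5 ⇒ q = 13/20.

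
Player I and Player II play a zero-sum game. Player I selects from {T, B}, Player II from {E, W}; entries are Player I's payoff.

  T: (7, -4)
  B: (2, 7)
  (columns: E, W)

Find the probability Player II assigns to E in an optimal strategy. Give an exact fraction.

Row minima: T → -4, B → 2; maximin = 2.
Column maxima: E → 7, W → 7; minimax = 7.
2 ≠ 7, so there is no saddle point; optimal play is mixed.
Let Player I play T with probability p. Expected payoff against E: 7p + 2(1−p) = 5p + 2; against W: (-4)p + 7(1−p) = −11p + 7.
Setting these equal: 5p + 2 = −11p + 7 ⇒ 16p = 5 ⇒ p = 5/16, and the value is (5)·(5/16) + 2 = 57/16.
For Player II: with q = P(E), equating T's and B's payoffs gives 11q − 4 = −5q + 7 ⇒ q = 11/16.

11/16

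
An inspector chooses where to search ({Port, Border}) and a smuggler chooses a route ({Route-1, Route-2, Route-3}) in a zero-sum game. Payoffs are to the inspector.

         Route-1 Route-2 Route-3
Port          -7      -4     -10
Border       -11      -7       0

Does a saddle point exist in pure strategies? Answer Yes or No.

No

Row minima: Port → -10, Border → -11; maximin = -10.
Column maxima: Route-1 → -7, Route-2 → -4, Route-3 → 0; minimax = -7.
-10 ≠ -7, so no pure-strategy equilibrium exists.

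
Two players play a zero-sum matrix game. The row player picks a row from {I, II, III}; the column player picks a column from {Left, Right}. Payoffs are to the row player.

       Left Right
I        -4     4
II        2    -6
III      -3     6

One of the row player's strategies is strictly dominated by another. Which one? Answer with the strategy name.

III gives a strictly higher payoff than I against every column: -3 > -4, 6 > 4.
So I is strictly dominated and the row player never plays it.

I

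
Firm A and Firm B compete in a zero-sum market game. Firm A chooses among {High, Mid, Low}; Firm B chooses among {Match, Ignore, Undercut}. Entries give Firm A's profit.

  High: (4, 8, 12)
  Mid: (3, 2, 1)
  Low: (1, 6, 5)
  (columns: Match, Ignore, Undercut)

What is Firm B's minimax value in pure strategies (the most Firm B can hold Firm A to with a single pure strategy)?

4

Column maxima: Match → 4, Ignore → 8, Undercut → 12.
The smallest of these is 4.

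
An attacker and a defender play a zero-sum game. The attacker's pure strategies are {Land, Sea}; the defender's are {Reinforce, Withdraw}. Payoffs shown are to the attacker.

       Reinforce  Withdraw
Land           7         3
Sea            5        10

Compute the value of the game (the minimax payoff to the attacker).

Row minima: Land → 3, Sea → 5; maximin = 5.
Column maxima: Reinforce → 7, Withdraw → 10; minimax = 7.
5 ≠ 7, so there is no saddle point; optimal play is mixed.
Let the attacker play Land with probability p. Expected payoff against Reinforce: 7p + 5(1−p) = 2p + 5; against Withdraw: 3p + 10(1−p) = −7p + 10.
Setting these equal: 2p + 5 = −7p + 10 ⇒ 9p = 5 ⇒ p = 5/9, and the value is (2)·(5/9) + 5 = 55/9.
For the defender: with q = P(Reinforce), equating Land's and Sea's payoffs gives 4q + 3 = −5q + 10 ⇒ q = 7/9.

55/9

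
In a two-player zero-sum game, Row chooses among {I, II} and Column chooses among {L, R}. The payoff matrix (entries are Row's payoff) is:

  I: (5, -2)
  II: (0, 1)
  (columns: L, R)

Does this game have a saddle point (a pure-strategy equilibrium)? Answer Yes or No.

Row minima: I → -2, II → 0; maximin = 0.
Column maxima: L → 5, R → 1; minimax = 1.
0 ≠ 1, so no pure-strategy equilibrium exists.

No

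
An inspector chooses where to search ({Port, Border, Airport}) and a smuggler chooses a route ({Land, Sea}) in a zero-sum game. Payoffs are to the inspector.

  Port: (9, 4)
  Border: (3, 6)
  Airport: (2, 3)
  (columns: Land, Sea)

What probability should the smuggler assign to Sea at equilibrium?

3/4

Row minima: Port → 4, Border → 3, Airport → 2; maximin = 4.
Column maxima: Land → 9, Sea → 6; minimax = 6.
4 ≠ 6, so there is no saddle point; optimal play is mixed.
Airport is strictly dominated by Port, so the inspector never plays it.
On the remaining 2×2 (Port, Border vs Land, Sea):
Let the inspector play Port with probability p. Expected payoff against Land: 9p + 3(1−p) = 6p + 3; against Sea: 4p + 6(1−p) = −2p + 6.
Setting these equal: 6p + 3 = −2p + 6 ⇒ 8p = 3 ⇒ p = 3/8, and the value is (6)·(3/8) + 3 = 21/4.
For the smuggler: with q = P(Land), equating Port's and Border's payoffs gives 5q + 4 = −3q + 6 ⇒ q = 1/4.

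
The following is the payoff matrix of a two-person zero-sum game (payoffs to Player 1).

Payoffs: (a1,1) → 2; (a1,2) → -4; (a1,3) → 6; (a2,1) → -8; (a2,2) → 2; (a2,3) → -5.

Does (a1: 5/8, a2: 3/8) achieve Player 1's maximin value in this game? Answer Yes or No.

Yes

Against 1 this mix gives (5/8)·2 + (3/8)·(-8) = -7/4.
Against 2 this mix gives (5/8)·(-4) + (3/8)·2 = -7/4.
Against 3 this mix gives (5/8)·6 + (3/8)·(-5) = 15/8.
All of Player 2's active replies (1, 2) yield -7/4, and no column does worse for Player 1. The mix makes Player 2 indifferent and guarantees -7/4, so it is optimal.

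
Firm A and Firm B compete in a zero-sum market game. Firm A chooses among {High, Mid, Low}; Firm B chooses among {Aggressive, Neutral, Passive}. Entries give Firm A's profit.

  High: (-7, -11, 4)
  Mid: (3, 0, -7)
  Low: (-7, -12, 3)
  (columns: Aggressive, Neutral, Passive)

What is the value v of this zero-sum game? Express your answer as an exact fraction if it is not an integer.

-7/2

Row minima: High → -11, Mid → -7, Low → -12; maximin = -7.
Column maxima: Aggressive → 3, Neutral → 0, Passive → 4; minimax = 0.
-7 ≠ 0, so there is no saddle point; optimal play is mixed.
Aggressive is strictly dominated by Neutral (it gives Firm A strictly more in every row), so Firm B never plays it.
With Aggressive eliminated, Low is strictly dominated by High (High gives Firm A strictly more in every remaining column), so Firm A never plays it.
On the remaining 2×2 (High, Mid vs Neutral, Passive):
Let Firm A play High with probability p. Expected payoff against Neutral: (-11)p + 0(1−p) = −11p; against Passive: 4p + (-7)(1−p) = 11p − 7.
Setting these equal: −11p = 11p − 7 ⇒ −22p = -7 ⇒ p = 7/22, and the value is (-11)·(7/22) = -7/2.
For Firm B: with q = P(Neutral), equating High's and Mid's payoffs gives −15q + 4 = 7q − 7 ⇒ q = 1/2.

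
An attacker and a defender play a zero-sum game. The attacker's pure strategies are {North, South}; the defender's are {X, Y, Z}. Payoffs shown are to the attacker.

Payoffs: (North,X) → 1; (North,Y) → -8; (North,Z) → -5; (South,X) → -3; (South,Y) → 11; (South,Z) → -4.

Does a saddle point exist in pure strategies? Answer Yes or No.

Row minima: North → -8, South → -4; maximin = -4.
Column maxima: X → 1, Y → 11, Z → -4; minimax = -4.
maximin = minimax = -4, so a saddle point exists.

Yes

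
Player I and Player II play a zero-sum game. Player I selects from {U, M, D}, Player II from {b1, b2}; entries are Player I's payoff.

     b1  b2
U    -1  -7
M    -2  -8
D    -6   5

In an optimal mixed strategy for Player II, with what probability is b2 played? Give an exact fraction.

5/17

Row minima: U → -7, M → -8, D → -6; maximin = -6.
Column maxima: b1 → -1, b2 → 5; minimax = -1.
-6 ≠ -1, so there is no saddle point; optimal play is mixed.
M is strictly dominated by U, so Player I never plays it.
On the remaining 2×2 (U, D vs b1, b2):
Let Player I play U with probability p. Expected payoff against b1: (-1)p + (-6)(1−p) = 5p − 6; against b2: (-7)p + 5(1−p) = −12p + 5.
Setting these equal: 5p − 6 = −12p + 5 ⇒ 17p = 11 ⇒ p = 11/17, and the value is (5)·(11/17) − 6 = -47/17.
For Player II: with q = P(b1), equating U's and D's payoffs gives 6q − 7 = −11q + 5 ⇒ q = 12/17.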